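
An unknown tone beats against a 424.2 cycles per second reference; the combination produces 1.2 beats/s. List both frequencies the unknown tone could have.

423 Hz or 425.4 Hz

|f − 424.2| = 1.2, so f = 424.2 ± 1.2.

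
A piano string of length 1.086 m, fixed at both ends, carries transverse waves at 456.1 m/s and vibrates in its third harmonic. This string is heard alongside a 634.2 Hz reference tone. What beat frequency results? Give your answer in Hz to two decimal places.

4.23 Hz

For a string fixed at both ends, f_n = n·v/(2L) = 3·456.1/(2·1.086) = 629.9724 Hz.
f_beat = |629.9724 − 634.2| = 4.23 Hz.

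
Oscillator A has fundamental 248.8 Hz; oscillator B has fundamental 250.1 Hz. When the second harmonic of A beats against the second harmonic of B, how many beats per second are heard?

2.6 Hz

Second harmonic of the first: 2·248.8 = 497.6 Hz.
Second harmonic of the second: 2·250.1 = 500.2 Hz.
f_beat = |497.6 − 500.2| = 2.6 Hz.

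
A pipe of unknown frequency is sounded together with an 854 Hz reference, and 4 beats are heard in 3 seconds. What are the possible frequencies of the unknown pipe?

Beat frequency = 4/3 = 1.3333 Hz.
|f − 854| = 1.3333, so f = 854 ± 1.3333.

852.6667 Hz or 855.3333 Hz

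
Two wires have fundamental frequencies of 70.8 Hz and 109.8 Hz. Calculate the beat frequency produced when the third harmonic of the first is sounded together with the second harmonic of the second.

Third harmonic of the first: 3·70.8 = 212.4 Hz.
Second harmonic of the second: 2·109.8 = 219.6 Hz.
f_beat = |212.4 − 219.6| = 7.2 Hz.

7.2 Hz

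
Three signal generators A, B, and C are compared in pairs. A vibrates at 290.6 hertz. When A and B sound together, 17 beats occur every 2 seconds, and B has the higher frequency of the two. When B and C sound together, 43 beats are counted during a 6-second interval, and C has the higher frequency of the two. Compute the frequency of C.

306.2667 Hz

A–B: Beat frequency = 17/2 = 8.5 Hz.
B is above A, so f_B = 290.6 + 8.5 = 299.1 Hz.
B–C: Beat frequency = 43/6 = 7.1667 Hz.
C is above B, so f_C = 299.1 + 7.1667 = 306.2667 Hz.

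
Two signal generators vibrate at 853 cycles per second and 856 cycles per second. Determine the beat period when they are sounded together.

0.333 s

f_beat = |853 − 856| = 3 Hz.
Beat period T = 1 / f_beat = 1 / 3 s.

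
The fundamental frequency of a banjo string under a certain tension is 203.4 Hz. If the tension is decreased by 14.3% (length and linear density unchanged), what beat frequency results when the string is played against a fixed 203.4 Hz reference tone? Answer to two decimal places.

For a string, f ∝ √T, so the new frequency is 203.4·√0.857 = 188.2961 Hz.
f_beat = |188.2961 − 203.4| = 15.10 Hz.

15.10 Hz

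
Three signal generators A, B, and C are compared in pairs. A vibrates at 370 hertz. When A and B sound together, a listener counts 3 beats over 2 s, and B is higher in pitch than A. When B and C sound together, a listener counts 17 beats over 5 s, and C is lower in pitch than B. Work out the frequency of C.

368.1 Hz

A–B: Beat frequency = 3/2 = 1.5 Hz.
B is above A, so f_B = 370 + 1.5 = 371.5 Hz.
B–C: Beat frequency = 17/5 = 3.4 Hz.
C is below B, so f_C = 371.5 − 3.4 = 368.1 Hz.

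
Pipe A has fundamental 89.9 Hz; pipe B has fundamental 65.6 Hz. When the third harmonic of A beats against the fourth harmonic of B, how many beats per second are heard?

7.3 Hz

Third harmonic of the first: 3·89.9 = 269.7 Hz.
Fourth harmonic of the second: 4·65.6 = 262.4 Hz.
f_beat = |269.7 − 262.4| = 7.3 Hz.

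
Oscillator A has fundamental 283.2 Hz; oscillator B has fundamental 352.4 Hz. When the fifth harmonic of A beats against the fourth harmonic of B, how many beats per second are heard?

6.4 Hz

Fifth harmonic of the first: 5·283.2 = 1416.0 Hz.
Fourth harmonic of the second: 4·352.4 = 1409.6 Hz.
f_beat = |1416.0 − 1409.6| = 6.4 Hz.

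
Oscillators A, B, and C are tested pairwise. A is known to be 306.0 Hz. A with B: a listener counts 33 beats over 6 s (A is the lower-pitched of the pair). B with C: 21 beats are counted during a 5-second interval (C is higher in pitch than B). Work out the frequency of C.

315.7 Hz

A–B: Beat frequency = 33/6 = 5.5 Hz.
B is above A, so f_B = 306.0 + 5.5 = 311.5 Hz.
B–C: Beat frequency = 21/5 = 4.2 Hz.
C is above B, so f_C = 311.5 + 4.2 = 315.7 Hz.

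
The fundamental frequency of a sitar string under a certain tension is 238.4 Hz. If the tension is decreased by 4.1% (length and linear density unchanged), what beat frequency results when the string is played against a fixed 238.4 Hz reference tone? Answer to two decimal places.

For a string, f ∝ √T, so the new frequency is 238.4·√0.959 = 233.4617 Hz.
f_beat = |233.4617 − 238.4| = 4.94 Hz.

4.94 Hz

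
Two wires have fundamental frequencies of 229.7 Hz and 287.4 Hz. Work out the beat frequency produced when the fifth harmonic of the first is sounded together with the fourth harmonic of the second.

1.1 Hz

Fifth harmonic of the first: 5·229.7 = 1148.5 Hz.
Fourth harmonic of the second: 4·287.4 = 1149.6 Hz.
f_beat = |1148.5 − 1149.6| = 1.1 Hz.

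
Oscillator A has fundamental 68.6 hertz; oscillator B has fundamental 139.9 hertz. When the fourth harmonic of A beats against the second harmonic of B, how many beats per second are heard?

Fourth harmonic of the first: 4·68.6 = 274.4 Hz.
Second harmonic of the second: 2·139.9 = 279.8 Hz.
f_beat = |274.4 − 279.8| = 5.4 Hz.

5.4 Hz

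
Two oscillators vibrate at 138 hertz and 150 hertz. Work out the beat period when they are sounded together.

0.083 s

f_beat = |138 − 150| = 12 Hz.
Beat period T = 1 / f_beat = 1 / 12 s.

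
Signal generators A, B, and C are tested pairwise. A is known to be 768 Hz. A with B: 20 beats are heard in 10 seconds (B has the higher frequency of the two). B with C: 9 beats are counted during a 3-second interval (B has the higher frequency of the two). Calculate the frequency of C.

A–B: Beat frequency = 20/10 = 2 Hz.
B is above A, so f_B = 768 + 2 = 770 Hz.
B–C: Beat frequency = 9/3 = 3 Hz.
C is below B, so f_C = 770 − 3 = 767 Hz.

767 Hz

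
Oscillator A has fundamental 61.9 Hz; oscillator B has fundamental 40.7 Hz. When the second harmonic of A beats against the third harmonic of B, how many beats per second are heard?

Second harmonic of the first: 2·61.9 = 123.8 Hz.
Third harmonic of the second: 3·40.7 = 122.1 Hz.
f_beat = |123.8 − 122.1| = 1.7 Hz.

1.7 Hz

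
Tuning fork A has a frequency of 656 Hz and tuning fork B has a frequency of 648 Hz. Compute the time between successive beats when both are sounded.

f_beat = |656 − 648| = 8 Hz.
Beat period T = 1 / f_beat = 1 / 8 s.

0.125 s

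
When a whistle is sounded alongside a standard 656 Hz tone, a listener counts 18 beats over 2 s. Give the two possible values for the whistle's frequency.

Beat frequency = 18/2 = 9 Hz.
|f − 656| = 9, so f = 656 ± 9.

647 Hz or 665 Hz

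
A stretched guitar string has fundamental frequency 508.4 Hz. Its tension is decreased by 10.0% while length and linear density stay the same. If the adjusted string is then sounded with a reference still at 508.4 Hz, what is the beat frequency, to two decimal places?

For a string, f ∝ √T, so the new frequency is 508.4·√0.900 = 482.3106 Hz.
f_beat = |482.3106 − 508.4| = 26.09 Hz.

26.09 Hz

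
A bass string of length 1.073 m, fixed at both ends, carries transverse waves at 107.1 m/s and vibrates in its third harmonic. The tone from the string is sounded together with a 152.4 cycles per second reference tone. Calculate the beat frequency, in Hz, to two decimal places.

2.68 Hz

For a string fixed at both ends, f_n = n·v/(2L) = 3·107.1/(2·1.073) = 149.7204 Hz.
f_beat = |149.7204 − 152.4| = 2.68 Hz.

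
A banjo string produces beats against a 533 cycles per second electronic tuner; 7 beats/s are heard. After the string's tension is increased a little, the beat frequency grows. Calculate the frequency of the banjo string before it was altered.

|f − 533| = 7, so the banjo string was at either 526 Hz or 540 Hz.
Higher tension means higher frequency; the adjustment raises the banjo string's frequency.
The beat rate rose, so the adjustment moved the banjo string further from 533 Hz — it was already above the reference.

540 Hz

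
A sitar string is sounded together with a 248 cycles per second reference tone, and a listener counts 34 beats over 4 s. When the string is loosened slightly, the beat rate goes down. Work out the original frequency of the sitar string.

Beat frequency = 34/4 = 8.5 Hz.
|f − 248| = 8.5, so the sitar string was at either 239.5 Hz or 256.5 Hz.
Reducing tension lowers a string's frequency; the adjustment lowers the sitar string's frequency.
The beat rate fell, so the adjustment moved the sitar string toward 248 Hz — it must have started above the reference.

256.5 Hz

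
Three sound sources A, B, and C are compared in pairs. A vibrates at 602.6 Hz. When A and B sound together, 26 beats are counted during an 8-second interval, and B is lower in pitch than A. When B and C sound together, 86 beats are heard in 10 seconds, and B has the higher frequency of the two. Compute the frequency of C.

A–B: Beat frequency = 26/8 = 3.25 Hz.
B is below A, so f_B = 602.6 − 3.25 = 599.35 Hz.
B–C: Beat frequency = 86/10 = 8.6 Hz.
C is below B, so f_C = 599.35 − 8.6 = 590.75 Hz.

590.75 Hz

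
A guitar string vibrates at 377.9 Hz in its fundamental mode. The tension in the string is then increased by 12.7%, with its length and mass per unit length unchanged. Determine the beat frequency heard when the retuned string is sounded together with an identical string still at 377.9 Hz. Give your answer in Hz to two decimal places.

For a string, f ∝ √T, so the new frequency is 377.9·√1.127 = 401.1796 Hz.
f_beat = |401.1796 − 377.9| = 23.28 Hz.

23.28 Hz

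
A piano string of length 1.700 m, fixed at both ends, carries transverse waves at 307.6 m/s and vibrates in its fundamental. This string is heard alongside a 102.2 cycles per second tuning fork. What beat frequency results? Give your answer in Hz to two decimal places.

For a string fixed at both ends, f_n = n·v/(2L) = 1·307.6/(2·1.700) = 90.4706 Hz.
f_beat = |90.4706 − 102.2| = 11.73 Hz.

11.73 Hz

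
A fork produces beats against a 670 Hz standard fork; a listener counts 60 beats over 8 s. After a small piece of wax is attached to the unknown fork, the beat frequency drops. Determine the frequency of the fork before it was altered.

Beat frequency = 60/8 = 7.5 Hz.
|f − 670| = 7.5, so the fork was at either 662.5 Hz or 677.5 Hz.
Loading a fork with wax lowers its frequency; the adjustment lowers the fork's frequency.
The beat rate fell, so the adjustment moved the fork toward 670 Hz — it must have started above the reference.

677.5 Hz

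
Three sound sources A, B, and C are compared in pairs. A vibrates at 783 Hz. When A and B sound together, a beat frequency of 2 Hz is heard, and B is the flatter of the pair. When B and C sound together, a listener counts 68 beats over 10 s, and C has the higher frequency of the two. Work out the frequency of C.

B is below A, so f_B = 783 − 2 = 781 Hz.
B–C: Beat frequency = 68/10 = 6.8 Hz.
C is above B, so f_C = 781 + 6.8 = 787.8 Hz.

787.8 Hz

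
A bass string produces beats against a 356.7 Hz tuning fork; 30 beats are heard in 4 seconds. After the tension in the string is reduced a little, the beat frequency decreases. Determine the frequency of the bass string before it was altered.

Beat frequency = 30/4 = 7.5 Hz.
|f − 356.7| = 7.5, so the bass string was at either 349.2 Hz or 364.2 Hz.
Lower tension means lower frequency; the adjustment lowers the bass string's frequency.
The beat rate fell, so the adjustment moved the bass string toward 356.7 Hz — it must have started above the reference.

364.2 Hz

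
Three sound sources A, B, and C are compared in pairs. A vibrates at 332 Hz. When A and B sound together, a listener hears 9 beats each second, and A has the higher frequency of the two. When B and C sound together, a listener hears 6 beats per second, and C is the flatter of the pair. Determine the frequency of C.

317 Hz

B is below A, so f_B = 332 − 9 = 323 Hz.
C is below B, so f_C = 323 − 6 = 317 Hz.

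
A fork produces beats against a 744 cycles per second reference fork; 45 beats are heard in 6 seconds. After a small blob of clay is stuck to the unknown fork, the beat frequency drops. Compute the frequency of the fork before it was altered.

751.5 Hz

Beat frequency = 45/6 = 7.5 Hz.
|f − 744| = 7.5, so the fork was at either 736.5 Hz or 751.5 Hz.
Adding mass to a fork lowers its frequency; the adjustment lowers the fork's frequency.
The beat rate fell, so the adjustment moved the fork toward 744 Hz — it must have started above the reference.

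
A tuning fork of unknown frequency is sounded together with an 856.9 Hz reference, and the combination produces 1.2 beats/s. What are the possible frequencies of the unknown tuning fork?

|f − 856.9| = 1.2, so f = 856.9 ± 1.2.

855.7 Hz or 858.1 Hz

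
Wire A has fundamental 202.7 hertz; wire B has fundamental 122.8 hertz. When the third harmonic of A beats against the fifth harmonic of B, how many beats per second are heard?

5.9 Hz

Third harmonic of the first: 3·202.7 = 608.1 Hz.
Fifth harmonic of the second: 5·122.8 = 614.0 Hz.
f_beat = |608.1 − 614.0| = 5.9 Hz.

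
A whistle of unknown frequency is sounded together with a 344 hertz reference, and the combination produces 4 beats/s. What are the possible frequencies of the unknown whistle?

340 Hz or 348 Hz

|f − 344| = 4, so f = 344 ± 4.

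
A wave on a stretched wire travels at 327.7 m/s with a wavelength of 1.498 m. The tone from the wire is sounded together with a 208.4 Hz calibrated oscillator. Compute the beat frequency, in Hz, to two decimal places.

10.36 Hz

Source frequency f = v/λ = 327.7/1.498 = 218.7583 Hz.
f_beat = |218.7583 − 208.4| = 10.36 Hz.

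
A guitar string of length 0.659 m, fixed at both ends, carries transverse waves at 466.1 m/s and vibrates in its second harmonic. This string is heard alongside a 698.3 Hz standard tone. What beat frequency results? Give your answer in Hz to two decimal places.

8.98 Hz

For a string fixed at both ends, f_n = n·v/(2L) = 2·466.1/(2·0.659) = 707.2838 Hz.
f_beat = |707.2838 − 698.3| = 8.98 Hz.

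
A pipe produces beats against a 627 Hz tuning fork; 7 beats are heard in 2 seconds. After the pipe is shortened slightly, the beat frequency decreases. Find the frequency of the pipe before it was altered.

Beat frequency = 7/2 = 3.5 Hz.
|f − 627| = 3.5, so the pipe was at either 623.5 Hz or 630.5 Hz.
A shorter pipe has a higher fundamental; the adjustment raises the pipe's frequency.
The beat rate fell, so the adjustment moved the pipe toward 627 Hz — it must have started below the reference.

623.5 Hz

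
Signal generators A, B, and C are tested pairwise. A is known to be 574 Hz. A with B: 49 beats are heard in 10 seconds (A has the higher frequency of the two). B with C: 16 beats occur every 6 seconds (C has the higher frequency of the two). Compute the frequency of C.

A–B: Beat frequency = 49/10 = 4.9 Hz.
B is below A, so f_B = 574 − 4.9 = 569.1 Hz.
B–C: Beat frequency = 16/6 = 2.6667 Hz.
C is above B, so f_C = 569.1 + 2.6667 = 571.7667 Hz.

571.7667 Hz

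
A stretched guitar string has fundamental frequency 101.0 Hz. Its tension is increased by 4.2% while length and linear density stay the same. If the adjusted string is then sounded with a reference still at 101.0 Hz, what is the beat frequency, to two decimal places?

For a string, f ∝ √T, so the new frequency is 101.0·√1.042 = 103.0992 Hz.
f_beat = |103.0992 − 101.0| = 2.10 Hz.

2.10 Hz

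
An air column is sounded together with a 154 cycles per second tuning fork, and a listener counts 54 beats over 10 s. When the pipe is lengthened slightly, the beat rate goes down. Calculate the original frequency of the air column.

159.4 Hz

Beat frequency = 54/10 = 5.4 Hz.
|f − 154| = 5.4, so the air column was at either 148.6 Hz or 159.4 Hz.
A longer pipe has a lower fundamental; the adjustment lowers the air column's frequency.
The beat rate fell, so the adjustment moved the air column toward 154 Hz — it must have started above the reference.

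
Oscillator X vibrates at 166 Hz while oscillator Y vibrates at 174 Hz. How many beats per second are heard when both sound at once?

f_beat = |f₁ − f₂|.
|166 − 174| = 8 Hz.

8 Hz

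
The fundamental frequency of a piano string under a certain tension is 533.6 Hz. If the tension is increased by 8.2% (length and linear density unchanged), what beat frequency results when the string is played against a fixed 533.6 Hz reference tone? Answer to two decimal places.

For a string, f ∝ √T, so the new frequency is 533.6·√1.082 = 555.0466 Hz.
f_beat = |555.0466 − 533.6| = 21.45 Hz.

21.45 Hz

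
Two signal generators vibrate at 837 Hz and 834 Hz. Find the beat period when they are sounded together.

f_beat = |837 − 834| = 3 Hz.
Beat period T = 1 / f_beat = 1 / 3 s.

0.333 s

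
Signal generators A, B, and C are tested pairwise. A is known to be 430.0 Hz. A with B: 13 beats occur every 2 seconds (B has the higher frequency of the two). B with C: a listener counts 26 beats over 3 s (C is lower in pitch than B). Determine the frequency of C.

427.8333 Hz

A–B: Beat frequency = 13/2 = 6.5 Hz.
B is above A, so f_B = 430.0 + 6.5 = 436.5 Hz.
B–C: Beat frequency = 26/3 = 8.6667 Hz.
C is below B, so f_C = 436.5 − 8.6667 = 427.8333 Hz.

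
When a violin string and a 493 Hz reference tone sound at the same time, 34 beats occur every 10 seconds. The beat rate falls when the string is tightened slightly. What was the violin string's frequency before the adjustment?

Beat frequency = 34/10 = 3.4 Hz.
|f − 493| = 3.4, so the violin string was at either 489.6 Hz or 496.4 Hz.
Increasing tension raises a string's frequency; the adjustment raises the violin string's frequency.
The beat rate fell, so the adjustment moved the violin string toward 493 Hz — it must have started below the reference.

489.6 Hz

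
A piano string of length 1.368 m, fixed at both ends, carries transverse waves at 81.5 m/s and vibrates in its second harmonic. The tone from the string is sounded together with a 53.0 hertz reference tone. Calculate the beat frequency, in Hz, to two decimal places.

6.58 Hz

For a string fixed at both ends, f_n = n·v/(2L) = 2·81.5/(2·1.368) = 59.5760 Hz.
f_beat = |59.5760 − 53.0| = 6.58 Hz.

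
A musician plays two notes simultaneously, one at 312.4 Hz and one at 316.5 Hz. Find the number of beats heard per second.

The beat frequency equals the magnitude of the frequency difference.
|312.4 − 316.5| = 4.1 Hz.

4.1 Hz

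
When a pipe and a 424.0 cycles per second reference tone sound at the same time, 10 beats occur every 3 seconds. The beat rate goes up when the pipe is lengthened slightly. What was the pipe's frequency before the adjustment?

Beat frequency = 10/3 = 3.3333 Hz.
|f − 424.0| = 3.3333, so the pipe was at either 420.6667 Hz or 427.3333 Hz.
A longer pipe has a lower fundamental; the adjustment lowers the pipe's frequency.
The beat rate rose, so the adjustment moved the pipe further from 424.0 Hz — it was already below the reference.

420.6667 Hz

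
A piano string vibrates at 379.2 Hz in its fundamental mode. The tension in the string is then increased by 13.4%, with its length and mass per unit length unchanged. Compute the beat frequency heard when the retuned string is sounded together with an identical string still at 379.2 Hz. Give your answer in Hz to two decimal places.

For a string, f ∝ √T, so the new frequency is 379.2·√1.134 = 403.8079 Hz.
f_beat = |403.8079 − 379.2| = 24.61 Hz.

24.61 Hz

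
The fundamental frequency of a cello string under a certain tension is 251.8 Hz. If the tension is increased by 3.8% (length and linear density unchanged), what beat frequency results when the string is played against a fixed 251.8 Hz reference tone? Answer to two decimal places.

4.74 Hz

For a string, f ∝ √T, so the new frequency is 251.8·√1.038 = 256.5396 Hz.
f_beat = |256.5396 − 251.8| = 4.74 Hz.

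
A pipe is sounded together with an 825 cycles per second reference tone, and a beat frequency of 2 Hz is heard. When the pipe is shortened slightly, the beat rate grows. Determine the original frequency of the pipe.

|f − 825| = 2, so the pipe was at either 823 Hz or 827 Hz.
A shorter pipe has a higher fundamental; the adjustment raises the pipe's frequency.
The beat rate rose, so the adjustment moved the pipe further from 825 Hz — it was already above the reference.

827 Hz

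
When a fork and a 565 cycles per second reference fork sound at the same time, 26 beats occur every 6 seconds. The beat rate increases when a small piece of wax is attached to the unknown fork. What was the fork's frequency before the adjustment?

560.6667 Hz

Beat frequency = 26/6 = 4.3333 Hz.
|f − 565| = 4.3333, so the fork was at either 560.6667 Hz or 569.3333 Hz.
Loading a fork with wax lowers its frequency; the adjustment lowers the fork's frequency.
The beat rate rose, so the adjustment moved the fork further from 565 Hz — it was already below the reference.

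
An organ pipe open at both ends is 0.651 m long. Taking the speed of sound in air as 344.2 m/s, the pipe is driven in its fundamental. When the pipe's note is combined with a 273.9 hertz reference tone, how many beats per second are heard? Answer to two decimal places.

9.54 Hz

Open pipe: f_n = n·v/(2L) = 1·344.2/(2·0.651) = 264.3625 Hz.
f_beat = |264.3625 − 273.9| = 9.54 Hz.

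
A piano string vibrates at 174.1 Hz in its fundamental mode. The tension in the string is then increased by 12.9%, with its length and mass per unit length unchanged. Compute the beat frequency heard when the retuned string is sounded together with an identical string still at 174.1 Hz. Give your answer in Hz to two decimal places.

For a string, f ∝ √T, so the new frequency is 174.1·√1.129 = 184.9889 Hz.
f_beat = |184.9889 − 174.1| = 10.89 Hz.

10.89 Hz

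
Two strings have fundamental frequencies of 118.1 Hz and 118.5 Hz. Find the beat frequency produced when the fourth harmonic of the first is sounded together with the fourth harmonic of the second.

1.6 Hz

Fourth harmonic of the first: 4·118.1 = 472.4 Hz.
Fourth harmonic of the second: 4·118.5 = 474.0 Hz.
f_beat = |472.4 − 474.0| = 1.6 Hz.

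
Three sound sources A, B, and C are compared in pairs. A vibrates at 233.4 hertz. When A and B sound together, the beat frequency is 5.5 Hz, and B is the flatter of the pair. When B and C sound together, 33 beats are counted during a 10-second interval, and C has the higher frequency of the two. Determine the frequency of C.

B is below A, so f_B = 233.4 − 5.5 = 227.9 Hz.
B–C: Beat frequency = 33/10 = 3.3 Hz.
C is above B, so f_C = 227.9 + 3.3 = 231.2 Hz.

231.2 Hz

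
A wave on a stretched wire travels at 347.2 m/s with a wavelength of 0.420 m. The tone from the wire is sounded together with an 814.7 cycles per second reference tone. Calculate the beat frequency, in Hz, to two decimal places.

Source frequency f = v/λ = 347.2/0.420 = 826.6667 Hz.
f_beat = |826.6667 − 814.7| = 11.97 Hz.

11.97 Hz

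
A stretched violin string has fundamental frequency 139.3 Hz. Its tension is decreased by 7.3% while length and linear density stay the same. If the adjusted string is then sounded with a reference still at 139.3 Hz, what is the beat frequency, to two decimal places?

5.18 Hz

For a string, f ∝ √T, so the new frequency is 139.3·√0.927 = 134.1192 Hz.
f_beat = |134.1192 − 139.3| = 5.18 Hz.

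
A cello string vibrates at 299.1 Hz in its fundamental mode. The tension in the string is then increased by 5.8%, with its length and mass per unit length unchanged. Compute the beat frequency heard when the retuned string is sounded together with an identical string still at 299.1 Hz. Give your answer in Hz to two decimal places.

8.55 Hz

For a string, f ∝ √T, so the new frequency is 299.1·√1.058 = 307.6516 Hz.
f_beat = |307.6516 − 299.1| = 8.55 Hz.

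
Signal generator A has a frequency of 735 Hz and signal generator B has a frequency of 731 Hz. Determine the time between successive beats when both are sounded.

f_beat = |735 − 731| = 4 Hz.
Beat period T = 1 / f_beat = 1 / 4 s.

0.250 s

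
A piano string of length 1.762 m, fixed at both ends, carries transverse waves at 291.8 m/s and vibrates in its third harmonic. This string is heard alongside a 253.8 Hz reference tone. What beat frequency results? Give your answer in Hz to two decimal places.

For a string fixed at both ends, f_n = n·v/(2L) = 3·291.8/(2·1.762) = 248.4109 Hz.
f_beat = |248.4109 − 253.8| = 5.39 Hz.

5.39 Hz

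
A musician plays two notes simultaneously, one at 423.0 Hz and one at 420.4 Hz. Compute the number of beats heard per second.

The beat frequency equals the magnitude of the frequency difference.
|423.0 − 420.4| = 2.6 Hz.

2.6 Hz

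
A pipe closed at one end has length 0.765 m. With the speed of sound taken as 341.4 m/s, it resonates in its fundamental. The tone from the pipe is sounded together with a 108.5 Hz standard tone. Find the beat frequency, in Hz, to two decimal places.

Closed pipe (odd harmonics): f_n = n·v/(4L) = 1·341.4/(4·0.765) = 111.5686 Hz.
f_beat = |111.5686 − 108.5| = 3.07 Hz.

3.07 Hz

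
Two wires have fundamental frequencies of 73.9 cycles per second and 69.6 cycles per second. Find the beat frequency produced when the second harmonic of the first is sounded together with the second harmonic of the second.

8.6 Hz

Second harmonic of the first: 2·73.9 = 147.8 Hz.
Second harmonic of the second: 2·69.6 = 139.2 Hz.
f_beat = |147.8 − 139.2| = 8.6 Hz.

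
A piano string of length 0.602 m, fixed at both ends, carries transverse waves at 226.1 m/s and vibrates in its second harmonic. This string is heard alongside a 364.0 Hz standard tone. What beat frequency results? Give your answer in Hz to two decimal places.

For a string fixed at both ends, f_n = n·v/(2L) = 2·226.1/(2·0.602) = 375.5814 Hz.
f_beat = |375.5814 − 364.0| = 11.58 Hz.

11.58 Hz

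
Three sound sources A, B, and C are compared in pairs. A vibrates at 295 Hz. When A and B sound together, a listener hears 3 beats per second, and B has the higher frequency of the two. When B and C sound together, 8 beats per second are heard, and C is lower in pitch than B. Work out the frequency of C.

290 Hz

B is above A, so f_B = 295 + 3 = 298 Hz.
C is below B, so f_C = 298 − 8 = 290 Hz.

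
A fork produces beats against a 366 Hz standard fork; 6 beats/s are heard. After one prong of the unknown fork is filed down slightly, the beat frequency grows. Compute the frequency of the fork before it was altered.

372 Hz

|f − 366| = 6, so the fork was at either 360 Hz or 372 Hz.
Filing a prong removes mass and raises the fork's frequency; the adjustment raises the fork's frequency.
The beat rate rose, so the adjustment moved the fork further from 366 Hz — it was already above the reference.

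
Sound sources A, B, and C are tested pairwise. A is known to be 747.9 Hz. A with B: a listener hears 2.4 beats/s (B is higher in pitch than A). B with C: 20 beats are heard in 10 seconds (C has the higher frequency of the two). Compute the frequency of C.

752.3 Hz

B is above A, so f_B = 747.9 + 2.4 = 750.3 Hz.
B–C: Beat frequency = 20/10 = 2 Hz.
C is above B, so f_C = 750.3 + 2 = 752.3 Hz.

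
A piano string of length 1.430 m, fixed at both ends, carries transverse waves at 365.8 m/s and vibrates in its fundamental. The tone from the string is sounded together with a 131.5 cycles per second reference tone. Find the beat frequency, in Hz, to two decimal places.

3.60 Hz

For a string fixed at both ends, f_n = n·v/(2L) = 1·365.8/(2·1.430) = 127.9021 Hz.
f_beat = |127.9021 − 131.5| = 3.60 Hz.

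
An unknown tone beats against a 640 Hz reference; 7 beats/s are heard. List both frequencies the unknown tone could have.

633 Hz or 647 Hz

|f − 640| = 7, so f = 640 ± 7.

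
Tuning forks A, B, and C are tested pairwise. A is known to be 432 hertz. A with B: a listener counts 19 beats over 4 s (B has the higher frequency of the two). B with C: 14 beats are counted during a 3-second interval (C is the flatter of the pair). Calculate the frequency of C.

432.0833 Hz

A–B: Beat frequency = 19/4 = 4.75 Hz.
B is above A, so f_B = 432 + 4.75 = 436.75 Hz.
B–C: Beat frequency = 14/3 = 4.6667 Hz.
C is below B, so f_C = 436.75 − 4.6667 = 432.0833 Hz.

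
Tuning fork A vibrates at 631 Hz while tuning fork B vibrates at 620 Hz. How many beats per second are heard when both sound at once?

11 Hz

f_beat = |f₁ − f₂|.
|631 − 620| = 11 Hz.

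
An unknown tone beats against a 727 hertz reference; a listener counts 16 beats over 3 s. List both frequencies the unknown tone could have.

Beat frequency = 16/3 = 5.3333 Hz.
|f − 727| = 5.3333, so f = 727 ± 5.3333.

721.6667 Hz or 732.3333 Hz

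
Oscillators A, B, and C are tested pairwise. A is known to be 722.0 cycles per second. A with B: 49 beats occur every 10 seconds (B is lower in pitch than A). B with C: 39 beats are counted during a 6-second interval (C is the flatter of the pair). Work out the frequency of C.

A–B: Beat frequency = 49/10 = 4.9 Hz.
B is below A, so f_B = 722.0 − 4.9 = 717.1 Hz.
B–C: Beat frequency = 39/6 = 6.5 Hz.
C is below B, so f_C = 717.1 − 6.5 = 710.6 Hz.

710.6 Hz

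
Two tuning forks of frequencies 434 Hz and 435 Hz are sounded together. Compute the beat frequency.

1 Hz

Beats arise from superposition of two nearby frequencies; the beat rate is |f₁ − f₂|.
|434 − 435| = 1 Hz.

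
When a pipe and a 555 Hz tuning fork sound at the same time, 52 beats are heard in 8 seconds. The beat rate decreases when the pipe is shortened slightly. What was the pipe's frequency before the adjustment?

548.5 Hz

Beat frequency = 52/8 = 6.5 Hz.
|f − 555| = 6.5, so the pipe was at either 548.5 Hz or 561.5 Hz.
A shorter pipe has a higher fundamental; the adjustment raises the pipe's frequency.
The beat rate fell, so the adjustment moved the pipe toward 555 Hz — it must have started below the reference.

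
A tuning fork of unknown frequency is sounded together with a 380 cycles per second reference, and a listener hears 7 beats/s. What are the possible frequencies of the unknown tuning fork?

373 Hz or 387 Hz

|f − 380| = 7, so f = 380 ± 7.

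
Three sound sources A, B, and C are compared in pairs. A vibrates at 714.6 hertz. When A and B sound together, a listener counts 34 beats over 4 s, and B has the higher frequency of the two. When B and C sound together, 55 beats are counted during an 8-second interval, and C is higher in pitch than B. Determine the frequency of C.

729.975 Hz

A–B: Beat frequency = 34/4 = 8.5 Hz.
B is above A, so f_B = 714.6 + 8.5 = 723.1 Hz.
B–C: Beat frequency = 55/8 = 6.875 Hz.
C is above B, so f_C = 723.1 + 6.875 = 729.975 Hz.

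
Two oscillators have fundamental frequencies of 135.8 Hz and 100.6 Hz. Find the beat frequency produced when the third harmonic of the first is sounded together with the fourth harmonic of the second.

5.0 Hz

Third harmonic of the first: 3·135.8 = 407.4 Hz.
Fourth harmonic of the second: 4·100.6 = 402.4 Hz.
f_beat = |407.4 − 402.4| = 5.0 Hz.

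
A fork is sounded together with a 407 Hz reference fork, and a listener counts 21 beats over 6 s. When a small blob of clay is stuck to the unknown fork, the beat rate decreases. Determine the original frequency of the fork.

Beat frequency = 21/6 = 3.5 Hz.
|f − 407| = 3.5, so the fork was at either 403.5 Hz or 410.5 Hz.
Adding mass to a fork lowers its frequency; the adjustment lowers the fork's frequency.
The beat rate fell, so the adjustment moved the fork toward 407 Hz — it must have started above the reference.

410.5 Hz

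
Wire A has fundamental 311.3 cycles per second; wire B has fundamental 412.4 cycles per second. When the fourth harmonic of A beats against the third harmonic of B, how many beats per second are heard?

8.0 Hz

Fourth harmonic of the first: 4·311.3 = 1245.2 Hz.
Third harmonic of the second: 3·412.4 = 1237.2 Hz.
f_beat = |1245.2 − 1237.2| = 8.0 Hz.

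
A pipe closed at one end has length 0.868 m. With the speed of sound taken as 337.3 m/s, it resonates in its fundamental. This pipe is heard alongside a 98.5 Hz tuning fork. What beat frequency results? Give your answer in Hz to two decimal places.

Closed pipe (odd harmonics): f_n = n·v/(4L) = 1·337.3/(4·0.868) = 97.1486 Hz.
f_beat = |97.1486 − 98.5| = 1.35 Hz.

1.35 Hz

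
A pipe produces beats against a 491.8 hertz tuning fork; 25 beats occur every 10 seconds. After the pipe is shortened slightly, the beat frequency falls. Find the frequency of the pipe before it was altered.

489.3 Hz

Beat frequency = 25/10 = 2.5 Hz.
|f − 491.8| = 2.5, so the pipe was at either 489.3 Hz or 494.3 Hz.
A shorter pipe has a higher fundamental; the adjustment raises the pipe's frequency.
The beat rate fell, so the adjustment moved the pipe toward 491.8 Hz — it must have started below the reference.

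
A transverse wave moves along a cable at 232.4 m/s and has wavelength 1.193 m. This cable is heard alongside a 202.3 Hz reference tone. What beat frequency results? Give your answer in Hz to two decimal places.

Source frequency f = v/λ = 232.4/1.193 = 194.8030 Hz.
f_beat = |194.8030 − 202.3| = 7.50 Hz.

7.50 Hz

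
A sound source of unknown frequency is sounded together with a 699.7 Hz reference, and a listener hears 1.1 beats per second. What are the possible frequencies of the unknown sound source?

|f − 699.7| = 1.1, so f = 699.7 ± 1.1.

698.6 Hz or 700.8 Hz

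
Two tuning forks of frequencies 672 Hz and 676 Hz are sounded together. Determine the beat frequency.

4 Hz

f_beat = |f₁ − f₂|.
|672 − 676| = 4 Hz.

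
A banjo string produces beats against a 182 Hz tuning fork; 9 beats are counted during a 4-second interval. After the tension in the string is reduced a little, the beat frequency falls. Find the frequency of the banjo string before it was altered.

184.25 Hz

Beat frequency = 9/4 = 2.25 Hz.
|f − 182| = 2.25, so the banjo string was at either 179.75 Hz or 184.25 Hz.
Lower tension means lower frequency; the adjustment lowers the banjo string's frequency.
The beat rate fell, so the adjustment moved the banjo string toward 182 Hz — it must have started above the reference.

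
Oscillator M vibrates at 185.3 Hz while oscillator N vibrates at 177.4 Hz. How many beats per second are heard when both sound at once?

The beat frequency equals the magnitude of the frequency difference.
|185.3 − 177.4| = 7.9 Hz.

7.9 Hz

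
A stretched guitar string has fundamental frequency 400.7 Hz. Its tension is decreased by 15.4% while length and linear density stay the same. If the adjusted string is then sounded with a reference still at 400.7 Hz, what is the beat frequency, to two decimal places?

For a string, f ∝ √T, so the new frequency is 400.7·√0.846 = 368.5569 Hz.
f_beat = |368.5569 − 400.7| = 32.14 Hz.

32.14 Hz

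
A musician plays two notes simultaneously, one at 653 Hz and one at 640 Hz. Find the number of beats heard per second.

13 Hz

f_beat = |f₁ − f₂|.
|653 − 640| = 13 Hz.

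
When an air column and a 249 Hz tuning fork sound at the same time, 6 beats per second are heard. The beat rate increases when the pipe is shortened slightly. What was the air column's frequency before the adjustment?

255 Hz

|f − 249| = 6, so the air column was at either 243 Hz or 255 Hz.
A shorter pipe has a higher fundamental; the adjustment raises the air column's frequency.
The beat rate rose, so the adjustment moved the air column further from 249 Hz — it was already above the reference.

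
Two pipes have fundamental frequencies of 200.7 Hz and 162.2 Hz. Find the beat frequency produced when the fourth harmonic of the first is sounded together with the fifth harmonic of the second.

8.2 Hz

Fourth harmonic of the first: 4·200.7 = 802.8 Hz.
Fifth harmonic of the second: 5·162.2 = 811.0 Hz.
f_beat = |802.8 − 811.0| = 8.2 Hz.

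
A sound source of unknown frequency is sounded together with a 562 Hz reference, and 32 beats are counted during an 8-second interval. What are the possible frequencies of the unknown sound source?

Beat frequency = 32/8 = 4 Hz.
|f − 562| = 4, so f = 562 ± 4.

558 Hz or 566 Hz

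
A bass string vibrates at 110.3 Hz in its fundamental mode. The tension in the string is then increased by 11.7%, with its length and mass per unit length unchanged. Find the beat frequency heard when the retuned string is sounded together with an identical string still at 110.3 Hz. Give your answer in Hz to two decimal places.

For a string, f ∝ √T, so the new frequency is 110.3·√1.117 = 116.5741 Hz.
f_beat = |116.5741 − 110.3| = 6.27 Hz.

6.27 Hz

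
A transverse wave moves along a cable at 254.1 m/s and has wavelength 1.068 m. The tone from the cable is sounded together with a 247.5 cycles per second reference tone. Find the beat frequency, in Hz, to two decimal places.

9.58 Hz

Source frequency f = v/λ = 254.1/1.068 = 237.9213 Hz.
f_beat = |237.9213 − 247.5| = 9.58 Hz.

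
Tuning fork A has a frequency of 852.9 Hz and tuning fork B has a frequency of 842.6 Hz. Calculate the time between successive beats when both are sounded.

f_beat = |852.9 − 842.6| = 10.3 Hz.
Beat period T = 1 / f_beat = 1 / 10.3 s.

0.097 s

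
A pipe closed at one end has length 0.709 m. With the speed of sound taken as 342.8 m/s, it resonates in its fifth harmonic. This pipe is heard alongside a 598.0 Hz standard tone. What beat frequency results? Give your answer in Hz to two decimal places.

Closed pipe (odd harmonics): f_n = n·v/(4L) = 5·342.8/(4·0.709) = 604.3724 Hz.
f_beat = |604.3724 − 598.0| = 6.37 Hz.

6.37 Hz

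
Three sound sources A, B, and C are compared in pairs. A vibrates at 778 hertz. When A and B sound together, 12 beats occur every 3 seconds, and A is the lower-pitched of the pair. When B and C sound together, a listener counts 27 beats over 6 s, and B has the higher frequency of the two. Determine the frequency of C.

777.5 Hz

A–B: Beat frequency = 12/3 = 4 Hz.
B is above A, so f_B = 778 + 4 = 782 Hz.
B–C: Beat frequency = 27/6 = 4.5 Hz.
C is below B, so f_C = 782 − 4.5 = 777.5 Hz.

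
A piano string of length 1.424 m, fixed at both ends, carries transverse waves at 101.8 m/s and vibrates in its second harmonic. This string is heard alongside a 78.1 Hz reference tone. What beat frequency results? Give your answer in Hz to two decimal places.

For a string fixed at both ends, f_n = n·v/(2L) = 2·101.8/(2·1.424) = 71.4888 Hz.
f_beat = |71.4888 − 78.1| = 6.61 Hz.

6.61 Hz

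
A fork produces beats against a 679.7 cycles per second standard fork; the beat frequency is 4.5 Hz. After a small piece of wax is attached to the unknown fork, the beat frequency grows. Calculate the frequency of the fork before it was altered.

675.2 Hz

|f − 679.7| = 4.5, so the fork was at either 675.2 Hz or 684.2 Hz.
Loading a fork with wax lowers its frequency; the adjustment lowers the fork's frequency.
The beat rate rose, so the adjustment moved the fork further from 679.7 Hz — it was already below the reference.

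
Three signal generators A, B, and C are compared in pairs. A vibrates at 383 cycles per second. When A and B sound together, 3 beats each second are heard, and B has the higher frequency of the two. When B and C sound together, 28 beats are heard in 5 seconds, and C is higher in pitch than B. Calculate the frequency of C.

B is above A, so f_B = 383 + 3 = 386 Hz.
B–C: Beat frequency = 28/5 = 5.6 Hz.
C is above B, so f_C = 386 + 5.6 = 391.6 Hz.

391.6 Hz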